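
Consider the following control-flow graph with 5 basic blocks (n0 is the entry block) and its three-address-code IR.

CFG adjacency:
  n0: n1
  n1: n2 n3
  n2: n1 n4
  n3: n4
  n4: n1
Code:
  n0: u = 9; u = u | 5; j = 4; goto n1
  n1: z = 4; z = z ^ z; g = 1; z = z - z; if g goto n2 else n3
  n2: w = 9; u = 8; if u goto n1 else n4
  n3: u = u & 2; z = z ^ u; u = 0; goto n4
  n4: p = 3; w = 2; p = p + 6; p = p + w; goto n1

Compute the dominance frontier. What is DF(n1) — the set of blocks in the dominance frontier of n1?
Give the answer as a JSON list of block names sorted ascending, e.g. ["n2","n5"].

Answer: ["n1"]

Working:
idom tree: n1←n0 n2←n1 n3←n1 n4←n1
Dom∩ at merges:
  n1: preds {n0,n2,n4}: {n0} ∩ {n0,n1,n2} ∩ {n0,n1,n4} = {n0}; idom=n0
  n4: preds {n2,n3}: {n0,n1,n2} ∩ {n0,n1,n3} = {n0,n1}; idom=n1

DF derivation:
  join n1 pred n0: · stop@n0
  join n1 pred n2: n2→n1 stop@n0
  join n1 pred n4: n4→n1 stop@n0
  join n4 pred n2: n2 stop@n1
  join n4 pred n3: n3 stop@n1
  DF(n0)=∅
  DF(n1)={n1}
  DF(n2)={n1,n4}
  DF(n3)={n4}
  DF(n4)={n1}

DF(n1) = ["n1"]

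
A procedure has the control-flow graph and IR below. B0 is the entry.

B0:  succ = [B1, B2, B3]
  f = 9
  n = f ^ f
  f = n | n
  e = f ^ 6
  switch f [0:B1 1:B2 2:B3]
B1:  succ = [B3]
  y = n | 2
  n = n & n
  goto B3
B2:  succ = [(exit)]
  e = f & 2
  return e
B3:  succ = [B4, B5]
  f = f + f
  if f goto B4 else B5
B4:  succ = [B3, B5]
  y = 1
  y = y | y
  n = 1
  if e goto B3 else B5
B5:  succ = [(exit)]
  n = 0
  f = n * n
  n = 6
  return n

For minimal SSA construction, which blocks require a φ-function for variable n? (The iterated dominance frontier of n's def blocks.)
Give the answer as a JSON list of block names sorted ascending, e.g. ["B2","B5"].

Answer: ["B3", "B5"]

Working:
idom tree: B1←B0 B2←B0 B3←B0 B4←B3 B5←B3
Join-block Dom:
  B3: preds {B0,B1,B4}: {B0} ∩ {B0,B1} ∩ {B0,B3,B4} = {B0}; idom=B0
  B5: preds {B3,B4}: {B0,B3} ∩ {B0,B3,B4} = {B0,B3}; idom=B3

DF derivation:
  B3←B0: walk · to B0
  B3←B1: walk B1 to B0
  B3←B4: walk B4→B3 to B0
  B5←B3: walk · to B3
  B5←B4: walk B4 to B3
  B0: DF=∅
  B1: DF={B3}
  B2: DF=∅
  B3: DF={B3}
  B4: DF={B3,B5}
  B5: DF=∅

φ for n: defs {B0,B1,B4,B5}
  DF⁺ = {B3,B5}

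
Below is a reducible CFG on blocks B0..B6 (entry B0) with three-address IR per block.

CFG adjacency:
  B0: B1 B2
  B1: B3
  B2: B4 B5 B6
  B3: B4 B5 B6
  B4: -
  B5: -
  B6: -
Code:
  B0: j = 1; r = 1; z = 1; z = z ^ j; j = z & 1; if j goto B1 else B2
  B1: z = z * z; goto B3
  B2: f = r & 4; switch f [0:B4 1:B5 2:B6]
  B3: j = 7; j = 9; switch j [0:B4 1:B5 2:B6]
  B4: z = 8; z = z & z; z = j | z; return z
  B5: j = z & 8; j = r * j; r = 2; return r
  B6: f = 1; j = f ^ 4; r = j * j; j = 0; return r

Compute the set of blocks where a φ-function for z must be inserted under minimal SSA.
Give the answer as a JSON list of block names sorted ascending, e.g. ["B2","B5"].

Answer: ["B4", "B5", "B6"]

Analysis:
idom tree: B1←B0 B2←B0 B3←B1 B4←B0 B5←B0 B6←B0
Dom at joins:
  B4: preds {B2,B3}: {B0,B2} ∩ {B0,B1,B3} = {B0}; idom=B0
  B5: preds {B2,B3}: {B0,B2} ∩ {B0,B1,B3} = {B0}; idom=B0
  B6: preds {B2,B3}: {B0,B2} ∩ {B0,B1,B3} = {B0}; idom=B0

DF walk-up:
  join B4 pred B2: B2 stop@B0
  join B4 pred B3: B3→B1 stop@B0
  join B5 pred B2: B2 stop@B0
  join B5 pred B3: B3→B1 stop@B0
  join B6 pred B2: B2 stop@B0
  join B6 pred B3: B3→B1 stop@B0
  B0: DF=∅
  B1: DF={B4,B5,B6}
  B2: DF={B4,B5,B6}
  B3: DF={B4,B5,B6}
  B4: DF=∅
  B5: DF=∅
  B6: DF=∅

φ for z: defs {B0,B1,B4}
  DF⁺ = {B4,B5,B6}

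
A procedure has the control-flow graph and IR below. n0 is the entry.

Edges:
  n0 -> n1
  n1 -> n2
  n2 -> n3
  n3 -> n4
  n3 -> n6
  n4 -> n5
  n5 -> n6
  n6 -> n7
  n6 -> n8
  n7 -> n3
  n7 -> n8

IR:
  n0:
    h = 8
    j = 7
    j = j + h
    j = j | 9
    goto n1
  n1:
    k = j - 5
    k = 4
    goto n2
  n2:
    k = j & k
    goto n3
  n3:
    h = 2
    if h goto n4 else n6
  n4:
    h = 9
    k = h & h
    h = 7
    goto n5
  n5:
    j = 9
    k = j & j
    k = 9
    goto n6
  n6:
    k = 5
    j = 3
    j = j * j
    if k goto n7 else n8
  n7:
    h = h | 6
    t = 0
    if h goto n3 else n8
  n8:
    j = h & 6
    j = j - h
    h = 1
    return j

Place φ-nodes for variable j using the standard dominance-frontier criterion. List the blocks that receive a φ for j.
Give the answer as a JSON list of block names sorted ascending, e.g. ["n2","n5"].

idom tree: n1←n0 n2←n1 n3←n2 n4←n3 n5←n4 n6←n3 n7←n6 n8←n6
Dom at joins:
  n3: preds {n2,n7}: {n0,n1,n2} ∩ {n0,n1,n2,n3,n6,n7} = {n0,n1,n2}; idom=n2
  n6: preds {n3,n5}: {n0,n1,n2,n3} ∩ {n0,n1,n2,n3,n4,n5} = {n0,n1,n2,n3}; idom=n3
  n8: preds {n6,n7}: {n0,n1,n2,n3,n6} ∩ {n0,n1,n2,n3,n6,n7} = {n0,n1,n2,n3,n6}; idom=n6

Frontier:
  join n3 pred n2: · stop@n2
  join n3 pred n7: n7→n6→n3 stop@n2
  join n6 pred n3: · stop@n3
  join n6 pred n5: n5→n4 stop@n3
  join n8 pred n6: · stop@n6
  join n8 pred n7: n7 stop@n6
  n0 → ∅
  n1 → ∅
  n2 → ∅
  n3 → {n3}
  n4 → {n6}
  n5 → {n6}
  n6 → {n3}
  n7 → {n3,n8}
  n8 → ∅

φ for j: defs {n0,n5,n6,n8}
  DF⁺ = {n3,n6}

Answer: ["n3", "n6"]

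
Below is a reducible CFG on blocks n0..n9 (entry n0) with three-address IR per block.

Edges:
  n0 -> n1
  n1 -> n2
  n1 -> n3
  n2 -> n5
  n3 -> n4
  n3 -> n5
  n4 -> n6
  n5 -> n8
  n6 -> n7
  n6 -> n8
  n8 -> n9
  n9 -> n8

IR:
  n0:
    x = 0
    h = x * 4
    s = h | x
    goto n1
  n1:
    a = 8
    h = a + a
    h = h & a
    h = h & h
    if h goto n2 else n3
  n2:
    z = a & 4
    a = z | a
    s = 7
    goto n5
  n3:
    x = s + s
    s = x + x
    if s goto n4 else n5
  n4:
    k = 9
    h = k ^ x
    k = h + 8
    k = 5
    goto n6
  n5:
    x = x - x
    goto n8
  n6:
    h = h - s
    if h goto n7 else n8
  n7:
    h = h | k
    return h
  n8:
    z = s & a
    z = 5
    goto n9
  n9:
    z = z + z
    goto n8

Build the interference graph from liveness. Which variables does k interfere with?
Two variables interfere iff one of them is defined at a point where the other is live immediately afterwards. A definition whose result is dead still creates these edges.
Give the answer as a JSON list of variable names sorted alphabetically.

Answer: ["a", "h", "s", "x"]

Analysis:
def/use:
  n0 def {h,s,x} use ∅
  n1 def {a,h} use ∅
  n2 def {a,s,z} use {a}
  n3 def {s,x} use {s}
  n4 def {h,k} use {x}
  n5 def {x} use {x}
  n6 def {h} use {h,s}
  n7 def {h} use {h,k}
  n8 def {z} use {a,s}
  n9 def {z} use {z}

Backward fixpoint:
  live n0: ∅→{s,x}
  live n1: {s,x}→{a,s,x}
  live n2: {a,x}→{a,s,x}
  live n3: {a,s}→{a,s,x}
  live n4: {a,s,x}→{a,h,k,s}
  live n5: {a,s,x}→{a,s}
  live n6: {a,h,k,s}→{a,h,k,s}
  live n7: {h,k}→∅
  live n8: {a,s}→{a,s,z}
  live n9: {a,s,z}→{a,s}

Interference:
  a: {h,k,s,x,z}
  h: {a,k,s,x}
  k: {a,h,s,x}
  s: {a,h,k,x,z}
  x: {a,h,k,s,z}
  z: {a,s,x}

N(k) = ["a", "h", "s", "x"]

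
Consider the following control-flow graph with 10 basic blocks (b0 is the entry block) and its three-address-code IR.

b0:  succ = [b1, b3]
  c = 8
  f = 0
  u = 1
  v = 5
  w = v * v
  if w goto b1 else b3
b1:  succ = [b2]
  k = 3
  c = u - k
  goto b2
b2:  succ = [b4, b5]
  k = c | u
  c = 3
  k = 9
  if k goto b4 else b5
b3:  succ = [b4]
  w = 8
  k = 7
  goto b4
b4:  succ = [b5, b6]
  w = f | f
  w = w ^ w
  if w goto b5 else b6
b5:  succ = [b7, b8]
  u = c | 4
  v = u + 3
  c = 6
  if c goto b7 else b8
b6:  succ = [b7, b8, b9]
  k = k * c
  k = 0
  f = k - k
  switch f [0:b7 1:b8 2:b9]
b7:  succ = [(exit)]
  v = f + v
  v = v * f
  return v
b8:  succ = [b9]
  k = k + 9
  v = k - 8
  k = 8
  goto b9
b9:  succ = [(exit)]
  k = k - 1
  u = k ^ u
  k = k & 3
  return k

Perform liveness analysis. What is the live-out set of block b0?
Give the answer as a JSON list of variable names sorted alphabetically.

Per-block:
  b0: {c,f,u,v,w} / ∅
  b1: {c,k} / {u}
  b2: {c,k} / {c,u}
  b3: {k,w} / ∅
  b4: {w} / {f}
  b5: {c,u,v} / {c}
  b6: {f,k} / {c,k}
  b7: {v} / {f,v}
  b8: {k,v} / {k}
  b9: {k,u} / {k,u}

Backward fixpoint:
  b0: in=∅ out={c,f,u,v}
  b1: in={f,u,v} out={c,f,u,v}
  b2: in={c,f,u,v} out={c,f,k,u,v}
  b3: in={c,f,u,v} out={c,f,k,u,v}
  b4: in={c,f,k,u,v} out={c,f,k,u,v}
  b5: in={c,f,k} out={f,k,u,v}
  b6: in={c,k,u,v} out={f,k,u,v}
  b7: in={f,v} out=∅
  b8: in={k,u} out={k,u}
  b9: in={k,u} out=∅

live-out(b0) = ["c", "f", "u", "v"]

Answer: ["c", "f", "u", "v"]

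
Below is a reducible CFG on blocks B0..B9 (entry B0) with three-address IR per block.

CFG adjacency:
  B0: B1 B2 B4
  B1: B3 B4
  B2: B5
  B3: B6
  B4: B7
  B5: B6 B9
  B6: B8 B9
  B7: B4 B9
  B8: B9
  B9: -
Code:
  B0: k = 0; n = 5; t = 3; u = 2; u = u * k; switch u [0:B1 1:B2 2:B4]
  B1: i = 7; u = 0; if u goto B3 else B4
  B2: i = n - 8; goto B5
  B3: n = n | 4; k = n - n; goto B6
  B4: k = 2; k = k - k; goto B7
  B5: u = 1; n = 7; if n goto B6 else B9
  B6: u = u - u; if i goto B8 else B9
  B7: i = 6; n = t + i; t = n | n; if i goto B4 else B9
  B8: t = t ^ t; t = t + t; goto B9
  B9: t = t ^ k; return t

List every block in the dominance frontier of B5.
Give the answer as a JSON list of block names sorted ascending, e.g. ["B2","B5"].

idom tree: B1←B0 B2←B0 B3←B1 B4←B0 B5←B2 B6←B0 B7←B4 B8←B6 B9←B0
Dom at joins:
  B4: preds {B0,B1,B7}: {B0} ∩ {B0,B1} ∩ {B0,B4,B7} = {B0}; idom=B0
  B6: preds {B3,B5}: {B0,B1,B3} ∩ {B0,B2,B5} = {B0}; idom=B0
  B9: preds {B5,B6,B7,B8}: {B0,B2,B5} ∩ {B0,B6} ∩ {B0,B4,B7} ∩ {B0,B6,B8} = {B0}; idom=B0

DF walk-up:
  join B4 pred B0: · stop@B0
  join B4 pred B1: B1 stop@B0
  join B4 pred B7: B7→B4 stop@B0
  join B6 pred B3: B3→B1 stop@B0
  join B6 pred B5: B5→B2 stop@B0
  join B9 pred B5: B5→B2 stop@B0
  join B9 pred B6: B6 stop@B0
  join B9 pred B7: B7→B4 stop@B0
  join B9 pred B8: B8→B6 stop@B0
  B0 → ∅
  B1 → {B4,B6}
  B2 → {B6,B9}
  B3 → {B6}
  B4 → {B4,B9}
  B5 → {B6,B9}
  B6 → {B9}
  B7 → {B4,B9}
  B8 → {B9}
  B9 → ∅

DF(B5) = ["B6", "B9"]

Answer: ["B6", "B9"]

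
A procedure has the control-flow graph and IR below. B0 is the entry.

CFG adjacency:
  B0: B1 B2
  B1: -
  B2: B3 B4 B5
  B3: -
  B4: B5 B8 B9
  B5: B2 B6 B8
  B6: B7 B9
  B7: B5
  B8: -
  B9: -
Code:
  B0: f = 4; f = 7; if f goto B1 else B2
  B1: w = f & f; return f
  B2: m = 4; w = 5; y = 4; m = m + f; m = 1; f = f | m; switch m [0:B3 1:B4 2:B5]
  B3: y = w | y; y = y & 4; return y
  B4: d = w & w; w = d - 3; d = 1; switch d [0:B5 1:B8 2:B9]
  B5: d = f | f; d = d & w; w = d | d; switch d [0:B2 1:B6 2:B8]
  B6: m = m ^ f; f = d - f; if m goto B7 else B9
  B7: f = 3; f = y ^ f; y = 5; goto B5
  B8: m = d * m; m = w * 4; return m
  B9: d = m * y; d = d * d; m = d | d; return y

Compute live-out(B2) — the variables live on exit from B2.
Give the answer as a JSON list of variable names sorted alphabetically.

def/use:
  B0: def={f} ue=∅
  B1: def={w} ue={f}
  B2: def={f,m,w,y} ue={f}
  B3: def={y} ue={w,y}
  B4: def={d,w} ue={w}
  B5: def={d,w} ue={f,w}
  B6: def={f,m} ue={d,f,m}
  B7: def={f,y} ue={y}
  B8: def={m} ue={d,m,w}
  B9: def={d,m} ue={m,y}

Liveness:
  B0 li=∅ lo={f}
  B1 li={f} lo=∅
  B2 li={f} lo={f,m,w,y}
  B3 li={w,y} lo=∅
  B4 li={f,m,w,y} lo={d,f,m,w,y}
  B5 li={f,m,w,y} lo={d,f,m,w,y}
  B6 li={d,f,m,w,y} lo={m,w,y}
  B7 li={m,w,y} lo={f,m,w,y}
  B8 li={d,m,w} lo=∅
  B9 li={m,y} lo=∅

live-out(B2) = ["f", "m", "w", "y"]

Answer: ["f", "m", "w", "y"]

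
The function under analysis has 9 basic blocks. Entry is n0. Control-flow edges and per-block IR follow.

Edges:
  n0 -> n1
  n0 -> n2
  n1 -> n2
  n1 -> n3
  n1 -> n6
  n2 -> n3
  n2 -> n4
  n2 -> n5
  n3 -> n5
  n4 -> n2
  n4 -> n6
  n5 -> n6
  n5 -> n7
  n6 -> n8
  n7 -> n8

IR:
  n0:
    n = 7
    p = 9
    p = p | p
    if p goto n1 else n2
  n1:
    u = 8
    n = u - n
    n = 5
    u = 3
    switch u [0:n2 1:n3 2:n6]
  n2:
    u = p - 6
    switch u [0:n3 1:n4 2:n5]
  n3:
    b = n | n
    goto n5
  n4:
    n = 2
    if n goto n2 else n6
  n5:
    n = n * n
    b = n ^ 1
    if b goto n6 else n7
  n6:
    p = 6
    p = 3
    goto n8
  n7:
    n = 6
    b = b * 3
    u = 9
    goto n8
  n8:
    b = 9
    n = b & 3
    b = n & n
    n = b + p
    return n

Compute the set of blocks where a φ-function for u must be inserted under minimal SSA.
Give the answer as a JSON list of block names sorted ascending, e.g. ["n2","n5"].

Answer: ["n2", "n3", "n5", "n6", "n8"]

Derivation:
idom tree: n1←n0 n2←n0 n3←n0 n4←n2 n5←n0 n6←n0 n7←n5 n8←n0
Dom at joins:
  n2: preds {n0,n1,n4}: {n0} ∩ {n0,n1} ∩ {n0,n2,n4} = {n0}; idom=n0
  n3: preds {n1,n2}: {n0,n1} ∩ {n0,n2} = {n0}; idom=n0
  n5: preds {n2,n3}: {n0,n2} ∩ {n0,n3} = {n0}; idom=n0
  n6: preds {n1,n4,n5}: {n0,n1} ∩ {n0,n2,n4} ∩ {n0,n5} = {n0}; idom=n0
  n8: preds {n6,n7}: {n0,n6} ∩ {n0,n5,n7} = {n0}; idom=n0

DF derivation:
  n2←n0: walk · to n0
  n2←n1: walk n1 to n0
  n2←n4: walk n4→n2 to n0
  n3←n1: walk n1 to n0
  n3←n2: walk n2 to n0
  n5←n2: walk n2 to n0
  n5←n3: walk n3 to n0
  n6←n1: walk n1 to n0
  n6←n4: walk n4→n2 to n0
  n6←n5: walk n5 to n0
  n8←n6: walk n6 to n0
  n8←n7: walk n7→n5 to n0
  n0: DF=∅
  n1: DF={n2,n3,n6}
  n2: DF={n2,n3,n5,n6}
  n3: DF={n5}
  n4: DF={n2,n6}
  n5: DF={n6,n8}
  n6: DF={n8}
  n7: DF={n8}
  n8: DF=∅

φ for u: defs {n1,n2,n7}
  DF⁺ = {n2,n3,n5,n6,n8}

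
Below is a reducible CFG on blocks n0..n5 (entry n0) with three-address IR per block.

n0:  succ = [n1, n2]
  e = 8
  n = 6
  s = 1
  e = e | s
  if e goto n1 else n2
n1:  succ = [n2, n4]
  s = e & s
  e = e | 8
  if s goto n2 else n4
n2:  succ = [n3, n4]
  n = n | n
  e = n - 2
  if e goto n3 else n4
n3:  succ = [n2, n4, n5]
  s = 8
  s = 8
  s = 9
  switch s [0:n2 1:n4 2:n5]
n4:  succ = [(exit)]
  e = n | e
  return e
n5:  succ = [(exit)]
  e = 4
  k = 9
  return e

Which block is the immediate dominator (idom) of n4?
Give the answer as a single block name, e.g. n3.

Answer: n0

Analysis:
idom tree: n1←n0 n2←n0 n3←n2 n4←n0 n5←n3
Dom at joins:
  n2: preds {n0,n1,n3}: {n0} ∩ {n0,n1} ∩ {n0,n2,n3} = {n0}; idom=n0
  n4: preds {n1,n2,n3}: {n0,n1} ∩ {n0,n2} ∩ {n0,n2,n3} = {n0}; idom=n0

idom(n4) = n0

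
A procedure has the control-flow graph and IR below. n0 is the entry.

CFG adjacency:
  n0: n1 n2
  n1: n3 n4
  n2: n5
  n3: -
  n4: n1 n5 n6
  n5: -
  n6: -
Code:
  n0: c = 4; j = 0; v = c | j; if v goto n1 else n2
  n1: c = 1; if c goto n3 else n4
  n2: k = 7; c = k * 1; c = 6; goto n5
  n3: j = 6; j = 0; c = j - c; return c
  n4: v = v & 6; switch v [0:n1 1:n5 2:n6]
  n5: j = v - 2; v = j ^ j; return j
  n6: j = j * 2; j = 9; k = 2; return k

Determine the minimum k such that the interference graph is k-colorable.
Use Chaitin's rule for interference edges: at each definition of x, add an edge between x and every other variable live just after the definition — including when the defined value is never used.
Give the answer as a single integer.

Per-block:
  n0: {c,j,v} / ∅
  n1: {c} / ∅
  n2: {c,k} / ∅
  n3: {c,j} / {c}
  n4: {v} / {v}
  n5: {j,v} / {v}
  n6: {j,k} / {j}

Liveness:
  n0 li=∅ lo={j,v}
  n1 li={j,v} lo={c,j,v}
  n2 li={v} lo={v}
  n3 li={c} lo=∅
  n4 li={j,v} lo={j,v}
  n5 li={v} lo=∅
  n6 li={j} lo=∅

Conflict graph:
  c↔{j,v}
  j↔{c,v}
  k↔{v}
  v↔{c,j,k}

Chromatic number:
  clique {c,j,v} ⇒ need ≥ 3
  3-colouring: r0={v}  r1={c,k}  r2={j}
  χ = 3

Answer: 3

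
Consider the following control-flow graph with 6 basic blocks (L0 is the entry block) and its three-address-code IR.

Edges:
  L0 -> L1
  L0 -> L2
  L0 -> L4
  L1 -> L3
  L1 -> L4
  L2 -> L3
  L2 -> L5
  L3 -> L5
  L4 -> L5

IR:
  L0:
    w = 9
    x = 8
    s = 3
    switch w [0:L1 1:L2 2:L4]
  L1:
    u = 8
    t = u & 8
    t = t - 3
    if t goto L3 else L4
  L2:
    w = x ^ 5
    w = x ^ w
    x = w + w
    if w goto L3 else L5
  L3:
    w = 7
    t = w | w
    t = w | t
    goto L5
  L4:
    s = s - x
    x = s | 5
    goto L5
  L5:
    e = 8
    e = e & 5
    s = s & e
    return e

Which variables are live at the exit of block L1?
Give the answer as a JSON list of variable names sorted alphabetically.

Answer: ["s", "x"]

Working:
Per-block:
  L0: def={s,w,x} ue=∅
  L1: def={t,u} ue=∅
  L2: def={w,x} ue={x}
  L3: def={t,w} ue=∅
  L4: def={s,x} ue={s,x}
  L5: def={e,s} ue={s}

Live sets:
  L0 li=∅ lo={s,x}
  L1 li={s,x} lo={s,x}
  L2 li={s,x} lo={s}
  L3 li={s} lo={s}
  L4 li={s,x} lo={s}
  L5 li={s} lo=∅

live-out(L1) = ["s", "x"]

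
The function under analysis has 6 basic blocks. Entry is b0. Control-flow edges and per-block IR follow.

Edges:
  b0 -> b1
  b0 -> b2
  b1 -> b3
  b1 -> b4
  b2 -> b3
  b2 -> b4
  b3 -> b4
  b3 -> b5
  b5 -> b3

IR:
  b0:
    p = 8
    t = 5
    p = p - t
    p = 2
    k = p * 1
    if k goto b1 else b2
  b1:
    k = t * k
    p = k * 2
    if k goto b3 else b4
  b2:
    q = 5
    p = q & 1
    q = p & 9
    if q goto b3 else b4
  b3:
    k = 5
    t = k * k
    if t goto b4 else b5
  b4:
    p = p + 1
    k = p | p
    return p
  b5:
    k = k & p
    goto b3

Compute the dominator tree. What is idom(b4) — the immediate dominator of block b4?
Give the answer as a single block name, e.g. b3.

idom tree: b1←b0 b2←b0 b3←b0 b4←b0 b5←b3
Dom∩ at merges:
  b3: preds {b1,b2,b5}: {b0,b1} ∩ {b0,b2} ∩ {b0,b3,b5} = {b0}; idom=b0
  b4: preds {b1,b2,b3}: {b0,b1} ∩ {b0,b2} ∩ {b0,b3} = {b0}; idom=b0

idom(b4) = b0

Answer: b0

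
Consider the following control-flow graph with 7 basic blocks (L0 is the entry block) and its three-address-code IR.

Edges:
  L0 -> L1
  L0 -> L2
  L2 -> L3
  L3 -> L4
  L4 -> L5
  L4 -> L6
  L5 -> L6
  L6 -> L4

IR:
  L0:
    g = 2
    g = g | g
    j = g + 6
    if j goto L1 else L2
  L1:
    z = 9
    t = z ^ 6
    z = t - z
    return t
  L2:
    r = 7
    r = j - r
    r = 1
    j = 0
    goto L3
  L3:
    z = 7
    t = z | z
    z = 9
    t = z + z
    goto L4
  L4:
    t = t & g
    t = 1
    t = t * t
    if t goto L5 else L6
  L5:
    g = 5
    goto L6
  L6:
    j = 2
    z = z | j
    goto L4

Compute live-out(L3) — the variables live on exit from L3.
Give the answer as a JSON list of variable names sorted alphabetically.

Answer: ["g", "t", "z"]

Analysis:
Per-block:
  L0: def={g,j} ue=∅
  L1: def={t,z} ue=∅
  L2: def={j,r} ue={j}
  L3: def={t,z} ue=∅
  L4: def={t} ue={g,t}
  L5: def={g} ue=∅
  L6: def={j,z} ue={z}

Live sets:
  L0: in=∅ out={g,j}
  L1: in=∅ out=∅
  L2: in={g,j} out={g}
  L3: in={g} out={g,t,z}
  L4: in={g,t,z} out={g,t,z}
  L5: in={t,z} out={g,t,z}
  L6: in={g,t,z} out={g,t,z}

live-out(L3) = ["g", "t", "z"]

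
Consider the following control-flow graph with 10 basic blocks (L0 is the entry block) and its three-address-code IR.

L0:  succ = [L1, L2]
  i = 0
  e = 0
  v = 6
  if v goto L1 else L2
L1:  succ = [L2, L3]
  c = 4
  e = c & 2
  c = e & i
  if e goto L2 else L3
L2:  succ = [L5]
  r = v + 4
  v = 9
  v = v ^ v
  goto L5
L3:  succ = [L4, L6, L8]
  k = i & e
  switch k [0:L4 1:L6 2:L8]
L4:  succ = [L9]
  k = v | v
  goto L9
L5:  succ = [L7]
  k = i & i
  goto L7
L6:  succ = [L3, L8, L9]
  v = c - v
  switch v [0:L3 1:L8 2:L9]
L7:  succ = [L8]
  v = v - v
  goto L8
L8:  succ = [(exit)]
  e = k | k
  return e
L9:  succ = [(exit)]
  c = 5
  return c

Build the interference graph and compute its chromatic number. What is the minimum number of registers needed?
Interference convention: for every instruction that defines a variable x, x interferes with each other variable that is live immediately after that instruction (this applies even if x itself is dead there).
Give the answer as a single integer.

Answer: 5

Derivation:
def/use:
  L0: {e,i,v} / ∅
  L1: {c,e} / {i}
  L2: {r,v} / {v}
  L3: {k} / {e,i}
  L4: {k} / {v}
  L5: {k} / {i}
  L6: {v} / {c,v}
  L7: {v} / {v}
  L8: {e} / {k}
  L9: {c} / ∅

Live sets:
  live L0: ∅→{i,v}
  live L1: {i,v}→{c,e,i,v}
  live L2: {i,v}→{i,v}
  live L3: {c,e,i,v}→{c,e,i,k,v}
  live L4: {v}→∅
  live L5: {i,v}→{k,v}
  live L6: {c,e,i,k,v}→{c,e,i,k,v}
  live L7: {k,v}→{k}
  live L8: {k}→∅
  live L9: ∅→∅

Interfere edges:
  c↔{e,i,k,v}
  e↔{c,i,k,v}
  i↔{c,e,k,r,v}
  k↔{c,e,i,v}
  r↔{i}
  v↔{c,e,i,k}

Registers:
  lower bound: {c,e,i,k,v} mutually conflict ⇒ χ ≥ 5
  assign c→r1 e→r2 i→r0 k→r3 r→r1 v→r4 — no edge inside a register ⇒ χ ≤ 5
  χ = 5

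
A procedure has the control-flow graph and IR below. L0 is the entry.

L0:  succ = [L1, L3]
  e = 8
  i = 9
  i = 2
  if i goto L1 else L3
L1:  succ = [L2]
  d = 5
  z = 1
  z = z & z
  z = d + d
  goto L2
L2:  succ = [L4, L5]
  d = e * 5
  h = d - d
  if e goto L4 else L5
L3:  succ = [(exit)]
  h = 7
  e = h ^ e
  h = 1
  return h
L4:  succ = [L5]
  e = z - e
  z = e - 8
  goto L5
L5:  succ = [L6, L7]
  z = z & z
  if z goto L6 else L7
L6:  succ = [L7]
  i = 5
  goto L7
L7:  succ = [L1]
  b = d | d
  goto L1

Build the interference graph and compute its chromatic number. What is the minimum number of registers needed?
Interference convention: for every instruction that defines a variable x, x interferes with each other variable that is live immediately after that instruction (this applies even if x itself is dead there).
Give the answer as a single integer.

Answer: 4

Analysis:
Per-block:
  L0 def {e,i} use ∅
  L1 def {d,z} use ∅
  L2 def {d,h} use {e}
  L3 def {e,h} use {e}
  L4 def {e,z} use {e,z}
  L5 def {z} use {z}
  L6 def {i} use ∅
  L7 def {b} use {d}

Liveness:
  live L0: ∅→{e}
  live L1: {e}→{e,z}
  live L2: {e,z}→{d,e,z}
  live L3: {e}→∅
  live L4: {d,e,z}→{d,e,z}
  live L5: {d,e,z}→{d,e}
  live L6: {d,e}→{d,e}
  live L7: {d,e}→{e}

Conflict graph:
  b↔{e}
  d↔{e,h,i,z}
  e↔{b,d,h,i,z}
  h↔{d,e,z}
  i↔{d,e}
  z↔{d,e,h}

Registers:
  clique {d,e,h,z} ⇒ need ≥ 4
  4-colouring: r0={e}  r1={b,d}  r2={h,i}  r3={z}
  χ = 4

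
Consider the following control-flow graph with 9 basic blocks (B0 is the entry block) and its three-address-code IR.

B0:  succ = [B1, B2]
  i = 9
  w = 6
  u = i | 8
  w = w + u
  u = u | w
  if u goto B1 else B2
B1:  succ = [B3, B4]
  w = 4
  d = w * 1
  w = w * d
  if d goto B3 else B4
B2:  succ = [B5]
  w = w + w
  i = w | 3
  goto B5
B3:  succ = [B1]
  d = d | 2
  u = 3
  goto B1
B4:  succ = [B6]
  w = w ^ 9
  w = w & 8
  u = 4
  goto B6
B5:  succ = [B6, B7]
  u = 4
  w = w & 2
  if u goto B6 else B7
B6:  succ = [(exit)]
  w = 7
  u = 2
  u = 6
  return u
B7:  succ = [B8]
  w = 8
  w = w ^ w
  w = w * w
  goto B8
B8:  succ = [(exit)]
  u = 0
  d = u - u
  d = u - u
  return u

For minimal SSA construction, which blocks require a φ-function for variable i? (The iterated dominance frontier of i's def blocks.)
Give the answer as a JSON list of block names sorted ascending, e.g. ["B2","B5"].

idom tree: B1←B0 B2←B0 B3←B1 B4←B1 B5←B2 B6←B0 B7←B5 B8←B7
Join-block Dom:
  B1: preds {B0,B3}: {B0} ∩ {B0,B1,B3} = {B0}; idom=B0
  B6: preds {B4,B5}: {B0,B1,B4} ∩ {B0,B2,B5} = {B0}; idom=B0

DF derivation:
  join B1 pred B0: · stop@B0
  join B1 pred B3: B3→B1 stop@B0
  join B6 pred B4: B4→B1 stop@B0
  join B6 pred B5: B5→B2 stop@B0
  DF(B0)=∅
  DF(B1)={B1,B6}
  DF(B2)={B6}
  DF(B3)={B1}
  DF(B4)={B6}
  DF(B5)={B6}
  DF(B6)=∅
  DF(B7)=∅
  DF(B8)=∅

φ for i: defs {B0,B2}
  DF⁺ = {B6}

Answer: ["B6"]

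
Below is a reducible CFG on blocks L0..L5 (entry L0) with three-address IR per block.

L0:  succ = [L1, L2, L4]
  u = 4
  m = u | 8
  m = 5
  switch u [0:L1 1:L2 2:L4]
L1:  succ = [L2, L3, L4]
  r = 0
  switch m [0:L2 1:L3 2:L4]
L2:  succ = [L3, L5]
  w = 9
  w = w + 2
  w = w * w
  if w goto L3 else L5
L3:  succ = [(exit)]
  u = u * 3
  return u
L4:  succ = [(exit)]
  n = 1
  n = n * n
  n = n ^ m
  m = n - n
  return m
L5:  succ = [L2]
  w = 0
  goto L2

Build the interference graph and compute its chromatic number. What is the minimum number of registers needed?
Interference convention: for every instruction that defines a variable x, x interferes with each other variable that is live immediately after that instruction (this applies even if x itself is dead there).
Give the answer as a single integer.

Answer: 3

Analysis:
Block summaries:
  L0 def {m,u} use ∅
  L1 def {r} use {m}
  L2 def {w} use ∅
  L3 def {u} use {u}
  L4 def {m,n} use {m}
  L5 def {w} use ∅

Liveness:
  live L0: ∅→{m,u}
  live L1: {m,u}→{m,u}
  live L2: {u}→{u}
  live L3: {u}→∅
  live L4: {m}→∅
  live L5: {u}→{u}

Interference:
  m: {n,r,u}
  n: {m}
  r: {m,u}
  u: {m,r,w}
  w: {u}

Chromatic number:
  {m,r,u} pairwise interfere (3-clique) ⇒ χ ≥ 3
  assign m→R0 n→R1 r→R2 u→R1 w→R0 — no edge inside a register ⇒ χ ≤ 3
  χ = 3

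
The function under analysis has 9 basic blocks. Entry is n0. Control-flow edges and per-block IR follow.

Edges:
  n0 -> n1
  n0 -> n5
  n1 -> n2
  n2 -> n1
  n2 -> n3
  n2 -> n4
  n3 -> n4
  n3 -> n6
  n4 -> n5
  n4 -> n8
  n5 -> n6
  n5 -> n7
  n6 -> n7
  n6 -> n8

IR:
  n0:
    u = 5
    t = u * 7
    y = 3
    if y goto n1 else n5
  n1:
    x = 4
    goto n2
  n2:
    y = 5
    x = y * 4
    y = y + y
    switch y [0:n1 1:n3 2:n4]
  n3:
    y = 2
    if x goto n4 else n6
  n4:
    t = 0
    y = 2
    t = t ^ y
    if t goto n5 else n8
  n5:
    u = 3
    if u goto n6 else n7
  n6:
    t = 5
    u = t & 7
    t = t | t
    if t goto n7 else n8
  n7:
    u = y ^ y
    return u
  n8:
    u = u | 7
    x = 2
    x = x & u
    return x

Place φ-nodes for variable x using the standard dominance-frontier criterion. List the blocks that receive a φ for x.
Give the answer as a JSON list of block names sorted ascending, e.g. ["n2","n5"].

Answer: ["n1", "n5", "n6", "n7", "n8"]

Analysis:
idom tree: n1←n0 n2←n1 n3←n2 n4←n2 n5←n0 n6←n0 n7←n0 n8←n0
Dom at joins:
  n1: preds {n0,n2}: {n0} ∩ {n0,n1,n2} = {n0}; idom=n0
  n4: preds {n2,n3}: {n0,n1,n2} ∩ {n0,n1,n2,n3} = {n0,n1,n2}; idom=n2
  n5: preds {n0,n4}: {n0} ∩ {n0,n1,n2,n4} = {n0}; idom=n0
  n6: preds {n3,n5}: {n0,n1,n2,n3} ∩ {n0,n5} = {n0}; idom=n0
  n7: preds {n5,n6}: {n0,n5} ∩ {n0,n6} = {n0}; idom=n0
  n8: preds {n4,n6}: {n0,n1,n2,n4} ∩ {n0,n6} = {n0}; idom=n0

Frontier:
  n1←n0: walk · to n0
  n1←n2: walk n2→n1 to n0
  n4←n2: walk · to n2
  n4←n3: walk n3 to n2
  n5←n0: walk · to n0
  n5←n4: walk n4→n2→n1 to n0
  n6←n3: walk n3→n2→n1 to n0
  n6←n5: walk n5 to n0
  n7←n5: walk n5 to n0
  n7←n6: walk n6 to n0
  n8←n4: walk n4→n2→n1 to n0
  n8←n6: walk n6 to n0
  DF(n0)=∅
  DF(n1)={n1,n5,n6,n8}
  DF(n2)={n1,n5,n6,n8}
  DF(n3)={n4,n6}
  DF(n4)={n5,n8}
  DF(n5)={n6,n7}
  DF(n6)={n7,n8}
  DF(n7)=∅
  DF(n8)=∅

φ for x: defs {n1,n2,n8}
  DF⁺ = {n1,n5,n6,n7,n8}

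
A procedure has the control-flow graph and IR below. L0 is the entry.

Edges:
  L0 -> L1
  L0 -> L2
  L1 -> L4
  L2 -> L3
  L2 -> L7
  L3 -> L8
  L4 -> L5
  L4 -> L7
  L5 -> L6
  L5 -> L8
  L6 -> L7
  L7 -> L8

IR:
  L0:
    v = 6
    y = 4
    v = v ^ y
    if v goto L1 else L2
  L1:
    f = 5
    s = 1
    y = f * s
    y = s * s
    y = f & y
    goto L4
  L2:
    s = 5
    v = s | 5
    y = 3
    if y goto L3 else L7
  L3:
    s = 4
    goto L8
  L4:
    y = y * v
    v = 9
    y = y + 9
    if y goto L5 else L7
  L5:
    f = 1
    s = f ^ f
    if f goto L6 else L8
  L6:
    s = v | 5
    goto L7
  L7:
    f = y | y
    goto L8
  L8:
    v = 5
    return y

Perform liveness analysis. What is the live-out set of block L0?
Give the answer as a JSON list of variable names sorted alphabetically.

Answer: ["v"]

Analysis:
def/use:
  L0: {v,y} / ∅
  L1: {f,s,y} / ∅
  L2: {s,v,y} / ∅
  L3: {s} / ∅
  L4: {v,y} / {v,y}
  L5: {f,s} / ∅
  L6: {s} / {v}
  L7: {f} / {y}
  L8: {v} / {y}

Liveness:
  L0 li=∅ lo={v}
  L1 li={v} lo={v,y}
  L2 li=∅ lo={y}
  L3 li={y} lo={y}
  L4 li={v,y} lo={v,y}
  L5 li={v,y} lo={v,y}
  L6 li={v,y} lo={y}
  L7 li={y} lo={y}
  L8 li={y} lo=∅

live-out(L0) = ["v"]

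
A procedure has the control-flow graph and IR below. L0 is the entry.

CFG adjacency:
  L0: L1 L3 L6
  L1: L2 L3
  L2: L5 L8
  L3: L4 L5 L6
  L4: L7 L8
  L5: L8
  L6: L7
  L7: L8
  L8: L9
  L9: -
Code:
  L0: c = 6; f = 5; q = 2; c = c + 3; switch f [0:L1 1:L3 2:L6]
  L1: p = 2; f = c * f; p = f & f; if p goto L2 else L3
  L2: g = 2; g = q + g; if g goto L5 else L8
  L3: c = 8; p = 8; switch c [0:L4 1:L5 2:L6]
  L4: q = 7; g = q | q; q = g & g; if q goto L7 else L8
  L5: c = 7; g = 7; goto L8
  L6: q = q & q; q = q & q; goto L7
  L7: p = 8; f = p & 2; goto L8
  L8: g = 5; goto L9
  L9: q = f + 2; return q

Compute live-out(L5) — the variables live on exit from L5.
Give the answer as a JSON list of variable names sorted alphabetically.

Block summaries:
  L0: {c,f,q} / ∅
  L1: {f,p} / {c,f}
  L2: {g} / {q}
  L3: {c,p} / ∅
  L4: {g,q} / ∅
  L5: {c,g} / ∅
  L6: {q} / {q}
  L7: {f,p} / ∅
  L8: {g} / ∅
  L9: {q} / {f}

Backward fixpoint:
  live L0: ∅→{c,f,q}
  live L1: {c,f,q}→{f,q}
  live L2: {f,q}→{f}
  live L3: {f,q}→{f,q}
  live L4: {f}→{f}
  live L5: {f}→{f}
  live L6: {q}→∅
  live L7: ∅→{f}
  live L8: {f}→{f}
  live L9: {f}→∅

live-out(L5) = ["f"]

Answer: ["f"]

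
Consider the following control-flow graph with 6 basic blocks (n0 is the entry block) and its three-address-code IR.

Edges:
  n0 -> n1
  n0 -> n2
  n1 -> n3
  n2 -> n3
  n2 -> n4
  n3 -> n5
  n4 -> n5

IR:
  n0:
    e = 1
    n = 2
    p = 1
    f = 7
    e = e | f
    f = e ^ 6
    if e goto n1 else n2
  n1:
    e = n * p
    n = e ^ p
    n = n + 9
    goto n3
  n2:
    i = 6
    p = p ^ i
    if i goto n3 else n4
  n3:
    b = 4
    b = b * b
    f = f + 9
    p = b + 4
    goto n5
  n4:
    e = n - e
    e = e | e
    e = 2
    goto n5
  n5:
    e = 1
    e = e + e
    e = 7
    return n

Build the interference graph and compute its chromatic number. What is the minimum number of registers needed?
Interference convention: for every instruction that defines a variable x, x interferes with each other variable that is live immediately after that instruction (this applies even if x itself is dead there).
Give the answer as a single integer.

def/use:
  n0 def {e,f,n,p} use ∅
  n1 def {e,n} use {n,p}
  n2 def {i,p} use {p}
  n3 def {b,f,p} use {f}
  n4 def {e} use {e,n}
  n5 def {e} use {n}

Liveness:
  n0 li=∅ lo={e,f,n,p}
  n1 li={f,n,p} lo={f,n}
  n2 li={e,f,n,p} lo={e,f,n}
  n3 li={f,n} lo={n}
  n4 li={e,n} lo={n}
  n5 li={n} lo=∅

Interfere edges:
  b — {f,n}
  e — {f,i,n,p}
  f — {b,e,i,n,p}
  i — {e,f,n,p}
  n — {b,e,f,i,p}
  p — {e,f,i,n}

Registers:
  lower bound: {e,f,i,n,p} mutually conflict ⇒ χ ≥ 5
  5-colouring: R0={f}  R1={n}  R2={b,e}  R3={i}  R4={p}
  χ = 5

Answer: 5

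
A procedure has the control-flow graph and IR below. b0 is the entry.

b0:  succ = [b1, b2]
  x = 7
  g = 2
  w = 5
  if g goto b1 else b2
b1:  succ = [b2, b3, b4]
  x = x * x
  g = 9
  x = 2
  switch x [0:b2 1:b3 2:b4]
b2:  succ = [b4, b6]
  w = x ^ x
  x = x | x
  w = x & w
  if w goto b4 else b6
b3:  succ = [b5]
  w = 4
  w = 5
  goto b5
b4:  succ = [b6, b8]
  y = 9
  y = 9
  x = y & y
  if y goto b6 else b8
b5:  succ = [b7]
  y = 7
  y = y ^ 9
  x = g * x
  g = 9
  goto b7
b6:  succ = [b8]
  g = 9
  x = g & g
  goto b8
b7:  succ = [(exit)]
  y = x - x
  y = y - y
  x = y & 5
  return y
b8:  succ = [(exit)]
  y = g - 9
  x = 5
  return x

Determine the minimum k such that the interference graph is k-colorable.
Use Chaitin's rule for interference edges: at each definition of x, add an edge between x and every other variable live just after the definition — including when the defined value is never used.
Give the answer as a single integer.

Answer: 3

Derivation:
Per-block:
  b0 def {g,w,x} use ∅
  b1 def {g,x} use {x}
  b2 def {w,x} use {x}
  b3 def {w} use ∅
  b4 def {x,y} use ∅
  b5 def {g,x,y} use {g,x}
  b6 def {g,x} use ∅
  b7 def {x,y} use {x}
  b8 def {x,y} use {g}

Liveness:
  b0 li=∅ lo={g,x}
  b1 li={x} lo={g,x}
  b2 li={g,x} lo={g}
  b3 li={g,x} lo={g,x}
  b4 li={g} lo={g}
  b5 li={g,x} lo={x}
  b6 li=∅ lo={g}
  b7 li={x} lo=∅
  b8 li={g} lo=∅

Interference:
  g↔{w,x,y}
  w↔{g,x}
  x↔{g,w,y}
  y↔{g,x}

Chromatic number:
  {g,w,x} pairwise interfere (3-clique) ⇒ χ ≥ 3
  assign g→r0 w→r2 x→r1 y→r2 — no edge inside a register ⇒ χ ≤ 3
  χ = 3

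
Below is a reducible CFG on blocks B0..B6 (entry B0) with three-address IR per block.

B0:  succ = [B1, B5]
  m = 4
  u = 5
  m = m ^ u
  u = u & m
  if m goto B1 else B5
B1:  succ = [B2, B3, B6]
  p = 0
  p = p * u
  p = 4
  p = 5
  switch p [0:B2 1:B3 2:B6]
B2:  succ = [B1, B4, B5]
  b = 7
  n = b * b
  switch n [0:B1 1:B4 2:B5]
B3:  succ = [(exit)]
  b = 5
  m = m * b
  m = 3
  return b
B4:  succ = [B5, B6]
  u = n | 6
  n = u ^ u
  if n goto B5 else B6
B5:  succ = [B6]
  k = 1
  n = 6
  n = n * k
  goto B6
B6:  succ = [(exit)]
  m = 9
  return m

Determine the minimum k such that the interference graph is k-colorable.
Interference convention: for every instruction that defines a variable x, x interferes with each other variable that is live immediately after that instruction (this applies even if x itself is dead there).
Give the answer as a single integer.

Block summaries:
  B0: {m,u} / ∅
  B1: {p} / {u}
  B2: {b,n} / ∅
  B3: {b,m} / {m}
  B4: {n,u} / {n}
  B5: {k,n} / ∅
  B6: {m} / ∅

Live sets:
  B0: in=∅ out={m,u}
  B1: in={m,u} out={m,u}
  B2: in={m,u} out={m,n,u}
  B3: in={m} out=∅
  B4: in={n} out=∅
  B5: in=∅ out=∅
  B6: in=∅ out=∅

Conflict graph:
  b: {m,u}
  k: {n}
  m: {b,n,p,u}
  n: {k,m,u}
  p: {m,u}
  u: {b,m,n,p}

Chromatic number:
  clique {b,m,u} ⇒ need ≥ 3
  3-colouring: c0={k,m}  c1={u}  c2={b,n,p}
  χ = 3

Answer: 3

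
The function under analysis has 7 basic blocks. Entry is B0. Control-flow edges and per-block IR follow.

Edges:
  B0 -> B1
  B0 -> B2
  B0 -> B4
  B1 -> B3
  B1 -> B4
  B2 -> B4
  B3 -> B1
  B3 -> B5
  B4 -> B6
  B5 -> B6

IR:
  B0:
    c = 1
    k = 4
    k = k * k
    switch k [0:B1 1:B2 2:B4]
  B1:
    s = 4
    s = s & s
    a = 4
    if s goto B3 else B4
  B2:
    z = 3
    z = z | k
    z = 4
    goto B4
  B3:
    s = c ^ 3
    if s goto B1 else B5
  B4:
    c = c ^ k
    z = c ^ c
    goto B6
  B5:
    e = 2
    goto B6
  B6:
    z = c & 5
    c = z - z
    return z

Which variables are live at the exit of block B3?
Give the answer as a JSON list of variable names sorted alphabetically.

Answer: ["c", "k"]

Analysis:
def/use:
  B0 def {c,k} use ∅
  B1 def {a,s} use ∅
  B2 def {z} use {k}
  B3 def {s} use {c}
  B4 def {c,z} use {c,k}
  B5 def {e} use ∅
  B6 def {c,z} use {c}

Live sets:
  B0 li=∅ lo={c,k}
  B1 li={c,k} lo={c,k}
  B2 li={c,k} lo={c,k}
  B3 li={c,k} lo={c,k}
  B4 li={c,k} lo={c}
  B5 li={c} lo={c}
  B6 li={c} lo=∅

live-out(B3) = ["c", "k"]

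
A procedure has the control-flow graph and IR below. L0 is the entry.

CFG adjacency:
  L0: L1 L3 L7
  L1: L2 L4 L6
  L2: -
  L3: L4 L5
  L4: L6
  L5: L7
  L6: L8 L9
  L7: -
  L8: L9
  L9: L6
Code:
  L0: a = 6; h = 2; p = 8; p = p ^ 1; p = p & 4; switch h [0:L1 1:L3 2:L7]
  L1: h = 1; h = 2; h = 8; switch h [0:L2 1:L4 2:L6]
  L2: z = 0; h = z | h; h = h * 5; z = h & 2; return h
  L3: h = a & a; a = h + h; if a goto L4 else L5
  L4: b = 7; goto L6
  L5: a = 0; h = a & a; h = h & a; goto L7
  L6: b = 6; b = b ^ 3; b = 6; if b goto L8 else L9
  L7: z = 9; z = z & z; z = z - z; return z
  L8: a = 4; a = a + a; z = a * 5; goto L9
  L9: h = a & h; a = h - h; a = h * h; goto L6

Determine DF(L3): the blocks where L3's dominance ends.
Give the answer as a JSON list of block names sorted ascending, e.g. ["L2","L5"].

Answer: ["L4", "L7"]

Derivation:
idom tree: L1←L0 L2←L1 L3←L0 L4←L0 L5←L3 L6←L0 L7←L0 L8←L6 L9←L6
Dom∩ at merges:
  L4: preds {L1,L3}: {L0,L1} ∩ {L0,L3} = {L0}; idom=L0
  L6: preds {L1,L4,L9}: {L0,L1} ∩ {L0,L4} ∩ {L0,L6,L9} = {L0}; idom=L0
  L7: preds {L0,L5}: {L0} ∩ {L0,L3,L5} = {L0}; idom=L0
  L9: preds {L6,L8}: {L0,L6} ∩ {L0,L6,L8} = {L0,L6}; idom=L6

DF walk-up:
  L4←L1: walk L1 to L0
  L4←L3: walk L3 to L0
  L6←L1: walk L1 to L0
  L6←L4: walk L4 to L0
  L6←L9: walk L9→L6 to L0
  L7←L0: walk · to L0
  L7←L5: walk L5→L3 to L0
  L9←L6: walk · to L6
  L9←L8: walk L8 to L6
  L0: DF=∅
  L1: DF={L4,L6}
  L2: DF=∅
  L3: DF={L4,L7}
  L4: DF={L6}
  L5: DF={L7}
  L6: DF={L6}
  L7: DF=∅
  L8: DF={L9}
  L9: DF={L6}

DF(L3) = ["L4", "L7"]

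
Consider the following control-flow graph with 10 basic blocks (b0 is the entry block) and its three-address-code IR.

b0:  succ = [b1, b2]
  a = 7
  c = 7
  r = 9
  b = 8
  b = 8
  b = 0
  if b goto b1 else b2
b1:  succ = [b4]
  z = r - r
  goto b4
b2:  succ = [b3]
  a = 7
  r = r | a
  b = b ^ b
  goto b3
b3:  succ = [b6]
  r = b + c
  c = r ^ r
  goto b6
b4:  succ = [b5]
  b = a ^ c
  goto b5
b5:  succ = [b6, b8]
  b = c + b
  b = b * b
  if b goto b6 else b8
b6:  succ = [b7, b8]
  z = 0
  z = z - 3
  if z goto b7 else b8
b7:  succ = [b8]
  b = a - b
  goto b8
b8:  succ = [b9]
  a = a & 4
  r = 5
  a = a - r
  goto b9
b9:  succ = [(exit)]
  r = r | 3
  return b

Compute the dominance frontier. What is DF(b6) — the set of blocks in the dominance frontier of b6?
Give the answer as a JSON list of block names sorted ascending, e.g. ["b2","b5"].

idom tree: b1←b0 b2←b0 b3←b2 b4←b1 b5←b4 b6←b0 b7←b6 b8←b0 b9←b8
Dom∩ at merges:
  b6: preds {b3,b5}: {b0,b2,b3} ∩ {b0,b1,b4,b5} = {b0}; idom=b0
  b8: preds {b5,b6,b7}: {b0,b1,b4,b5} ∩ {b0,b6} ∩ {b0,b6,b7} = {b0}; idom=b0

Frontier:
  b6←b3: walk b3→b2 to b0
  b6←b5: walk b5→b4→b1 to b0
  b8←b5: walk b5→b4→b1 to b0
  b8←b6: walk b6 to b0
  b8←b7: walk b7→b6 to b0
  b0 → ∅
  b1 → {b6,b8}
  b2 → {b6}
  b3 → {b6}
  b4 → {b6,b8}
  b5 → {b6,b8}
  b6 → {b8}
  b7 → {b8}
  b8 → ∅
  b9 → ∅

DF(b6) = ["b8"]

Answer: ["b8"]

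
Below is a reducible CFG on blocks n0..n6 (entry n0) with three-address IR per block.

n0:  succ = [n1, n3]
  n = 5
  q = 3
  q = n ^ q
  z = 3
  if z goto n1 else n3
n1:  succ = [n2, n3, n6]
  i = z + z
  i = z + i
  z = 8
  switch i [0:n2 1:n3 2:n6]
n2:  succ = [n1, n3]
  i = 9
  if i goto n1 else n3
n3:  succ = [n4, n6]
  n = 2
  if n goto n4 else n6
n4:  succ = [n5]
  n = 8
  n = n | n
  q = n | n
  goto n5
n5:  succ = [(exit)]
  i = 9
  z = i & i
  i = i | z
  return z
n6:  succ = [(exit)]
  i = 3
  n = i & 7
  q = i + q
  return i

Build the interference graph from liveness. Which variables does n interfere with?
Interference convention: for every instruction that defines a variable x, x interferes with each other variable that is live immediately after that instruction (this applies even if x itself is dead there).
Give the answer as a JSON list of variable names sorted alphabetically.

def/use:
  n0: def={n,q,z} ue=∅
  n1: def={i,z} ue={z}
  n2: def={i} ue=∅
  n3: def={n} ue=∅
  n4: def={n,q} ue=∅
  n5: def={i,z} ue=∅
  n6: def={i,n,q} ue={q}

Live sets:
  live n0: ∅→{q,z}
  live n1: {q,z}→{q,z}
  live n2: {q,z}→{q,z}
  live n3: {q}→{q}
  live n4: ∅→∅
  live n5: ∅→∅
  live n6: {q}→∅

Conflict graph:
  i — {n,q,z}
  n — {i,q}
  q — {i,n,z}
  z — {i,q}

N(n) = ["i", "q"]

Answer: ["i", "q"]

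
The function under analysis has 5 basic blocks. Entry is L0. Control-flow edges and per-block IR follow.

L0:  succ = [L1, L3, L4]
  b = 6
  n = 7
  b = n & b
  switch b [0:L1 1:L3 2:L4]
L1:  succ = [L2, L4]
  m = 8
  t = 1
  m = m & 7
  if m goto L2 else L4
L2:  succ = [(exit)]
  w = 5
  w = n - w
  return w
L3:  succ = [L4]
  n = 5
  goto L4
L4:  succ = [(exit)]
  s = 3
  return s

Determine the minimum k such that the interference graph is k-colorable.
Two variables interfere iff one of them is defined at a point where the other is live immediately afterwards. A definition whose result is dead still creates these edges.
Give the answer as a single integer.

def/use:
  L0: {b,n} / ∅
  L1: {m,t} / ∅
  L2: {w} / {n}
  L3: {n} / ∅
  L4: {s} / ∅

Backward fixpoint:
  L0 li=∅ lo={n}
  L1 li={n} lo={n}
  L2 li={n} lo=∅
  L3 li=∅ lo=∅
  L4 li=∅ lo=∅

Conflict graph:
  b↔{n}
  m↔{n,t}
  n↔{b,m,t,w}
  s↔∅
  t↔{m,n}
  w↔{n}

Chromatic number:
  {m,n,t} pairwise interfere (3-clique) ⇒ χ ≥ 3
  assign b→R1 m→R1 n→R0 s→R0 t→R2 w→R1 — no edge inside a register ⇒ χ ≤ 3
  χ = 3

Answer: 3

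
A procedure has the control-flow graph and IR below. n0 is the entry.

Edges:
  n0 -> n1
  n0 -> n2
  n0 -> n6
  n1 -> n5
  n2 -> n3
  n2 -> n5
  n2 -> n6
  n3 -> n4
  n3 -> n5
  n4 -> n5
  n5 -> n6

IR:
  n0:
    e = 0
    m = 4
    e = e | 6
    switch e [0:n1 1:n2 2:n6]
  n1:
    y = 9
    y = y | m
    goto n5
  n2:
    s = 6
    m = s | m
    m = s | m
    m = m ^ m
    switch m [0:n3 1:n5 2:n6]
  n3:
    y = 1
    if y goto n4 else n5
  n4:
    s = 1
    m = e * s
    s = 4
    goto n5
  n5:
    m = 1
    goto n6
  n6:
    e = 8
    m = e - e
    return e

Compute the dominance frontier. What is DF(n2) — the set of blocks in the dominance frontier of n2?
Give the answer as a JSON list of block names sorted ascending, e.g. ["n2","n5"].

Answer: ["n5", "n6"]

Derivation:
idom tree: n1←n0 n2←n0 n3←n2 n4←n3 n5←n0 n6←n0
Dom∩ at merges:
  n5: preds {n1,n2,n3,n4}: {n0,n1} ∩ {n0,n2} ∩ {n0,n2,n3} ∩ {n0,n2,n3,n4} = {n0}; idom=n0
  n6: preds {n0,n2,n5}: {n0} ∩ {n0,n2} ∩ {n0,n5} = {n0}; idom=n0

DF walk-up:
  join n5 pred n1: n1 stop@n0
  join n5 pred n2: n2 stop@n0
  join n5 pred n3: n3→n2 stop@n0
  join n5 pred n4: n4→n3→n2 stop@n0
  join n6 pred n0: · stop@n0
  join n6 pred n2: n2 stop@n0
  join n6 pred n5: n5 stop@n0
  DF(n0)=∅
  DF(n1)={n5}
  DF(n2)={n5,n6}
  DF(n3)={n5}
  DF(n4)={n5}
  DF(n5)={n6}
  DF(n6)=∅

DF(n2) = ["n5", "n6"]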